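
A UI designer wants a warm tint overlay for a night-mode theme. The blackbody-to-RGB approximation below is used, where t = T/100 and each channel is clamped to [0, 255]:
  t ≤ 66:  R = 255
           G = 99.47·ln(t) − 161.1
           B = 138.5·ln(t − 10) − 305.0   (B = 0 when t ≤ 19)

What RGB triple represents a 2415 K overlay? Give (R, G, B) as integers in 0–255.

(255, 156, 62)

t = 2415/100 = 24.15; the t ≤ 66 branch applies.
R = 255 by definition for t ≤ 66.
G = 99.47·ln 24.15 − 161.1 = 99.47·3.1843 − 161.1 = 155.641.
B = 138.5·ln(24.15 − 10) − 305.0 = 138.5·ln 14.15 − 305.0 = 138.5·2.6497 − 305.0 = 61.985.
Rounded: (255, 156, 62).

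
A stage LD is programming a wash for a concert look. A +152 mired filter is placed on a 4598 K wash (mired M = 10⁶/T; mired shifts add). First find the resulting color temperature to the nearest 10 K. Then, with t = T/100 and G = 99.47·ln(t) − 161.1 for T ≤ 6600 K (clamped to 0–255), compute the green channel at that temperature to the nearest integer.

M_in = 10⁶/4598 = 217.49; M_out = 217.49 + (+152) = 369.49.
T_out = 10⁶/369.49 = 2706.5 K → 2710 K; t = 27.1.
G = 99.47·ln 27.1 − 161.1 = 99.47·3.2995 − 161.1 = 167.105.
Rounded: 167.

167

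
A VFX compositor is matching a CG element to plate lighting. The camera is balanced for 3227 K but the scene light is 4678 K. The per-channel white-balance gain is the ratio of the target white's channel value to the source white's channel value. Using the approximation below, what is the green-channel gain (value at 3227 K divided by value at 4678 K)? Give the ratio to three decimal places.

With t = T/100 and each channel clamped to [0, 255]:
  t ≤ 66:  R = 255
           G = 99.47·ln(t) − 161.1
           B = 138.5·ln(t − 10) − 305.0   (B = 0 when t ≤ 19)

0.833

At 4678 K (t = 46.78):
  G = 99.47·ln 46.78 − 161.1 = 99.47·3.8455 − 161.1 = 221.407.
At 3227 K (t = 32.27):
  G = 99.47·ln 32.27 − 161.1 = 99.47·3.4741 − 161.1 = 184.473.
Gain = 184.473 / 221.407 = 0.8332 → 0.833.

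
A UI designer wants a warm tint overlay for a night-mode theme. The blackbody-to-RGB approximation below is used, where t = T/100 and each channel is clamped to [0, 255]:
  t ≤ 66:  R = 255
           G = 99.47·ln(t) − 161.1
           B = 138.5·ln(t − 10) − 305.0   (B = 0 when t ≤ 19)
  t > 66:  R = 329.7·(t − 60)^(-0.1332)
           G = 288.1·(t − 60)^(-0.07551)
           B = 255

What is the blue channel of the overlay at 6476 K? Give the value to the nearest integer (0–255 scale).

249

t = 6476/100 = 64.76; the t ≤ 66 branch applies.
B = 138.5·ln(64.76 − 10) − 305.0 = 138.5·ln 54.76 − 305.0 = 138.5·4.0030 − 305.0 = 249.410.
Rounded: 249.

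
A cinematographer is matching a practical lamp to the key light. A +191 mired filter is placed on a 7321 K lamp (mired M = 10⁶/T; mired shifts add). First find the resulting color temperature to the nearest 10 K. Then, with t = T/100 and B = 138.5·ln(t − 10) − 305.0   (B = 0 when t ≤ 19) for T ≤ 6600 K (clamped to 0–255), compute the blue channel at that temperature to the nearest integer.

M_in = 10⁶/7321 = 136.59; M_out = 136.59 + (+191) = 327.59.
T_out = 10⁶/327.59 = 3052.6 K → 3050 K; t = 30.5.
B = 138.5·ln(30.5 − 10) − 305.0 = 138.5·ln 20.5 − 305.0 = 138.5·3.0204 − 305.0 = 113.329.
Rounded: 113.

113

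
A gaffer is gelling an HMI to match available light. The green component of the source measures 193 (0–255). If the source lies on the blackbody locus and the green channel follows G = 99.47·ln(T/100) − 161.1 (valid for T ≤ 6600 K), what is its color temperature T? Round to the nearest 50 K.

3500 K

ln t = (193 + 161.1) / 99.47 = 3.5599.
t = e^3.5599 = 35.159.
T = 100·t = 3516 K → 3500 K to the nearest 50 K.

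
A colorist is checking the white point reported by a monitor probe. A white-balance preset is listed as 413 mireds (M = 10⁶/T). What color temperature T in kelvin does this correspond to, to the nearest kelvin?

T = 10⁶ / 413 = 2421.31 K → 2421 K.

2421 K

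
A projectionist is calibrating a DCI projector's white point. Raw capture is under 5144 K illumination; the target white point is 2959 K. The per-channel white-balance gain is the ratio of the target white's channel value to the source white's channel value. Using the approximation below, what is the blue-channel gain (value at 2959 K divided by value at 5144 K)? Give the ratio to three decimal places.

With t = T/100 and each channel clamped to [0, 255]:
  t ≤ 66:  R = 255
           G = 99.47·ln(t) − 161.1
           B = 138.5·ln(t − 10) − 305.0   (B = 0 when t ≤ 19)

0.508

At 5144 K (t = 51.44):
  B = 138.5·ln(51.44 − 10) − 305.0 = 138.5·ln 41.44 − 305.0 = 138.5·3.7242 − 305.0 = 210.808.
At 2959 K (t = 29.59):
  B = 138.5·ln(29.59 − 10) − 305.0 = 138.5·ln 19.59 − 305.0 = 138.5·2.9750 − 305.0 = 107.040.
Gain = 107.040 / 210.808 = 0.5078 → 0.508.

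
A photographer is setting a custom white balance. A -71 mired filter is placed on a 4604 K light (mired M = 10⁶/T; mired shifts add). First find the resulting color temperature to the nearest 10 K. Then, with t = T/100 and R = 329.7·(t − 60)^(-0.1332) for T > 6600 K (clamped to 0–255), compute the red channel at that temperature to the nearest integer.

248

M_in = 10⁶/4604 = 217.20; M_out = 217.20 + (-71) = 146.20.
T_out = 10⁶/146.20 = 6839.8 K → 6840 K; t = 68.4.
R = 329.7·(68.4 − 60)^(-0.1332) = 329.7·8.4^(-0.1332) = 329.7·0.75316 = 248.316.
Rounded: 248.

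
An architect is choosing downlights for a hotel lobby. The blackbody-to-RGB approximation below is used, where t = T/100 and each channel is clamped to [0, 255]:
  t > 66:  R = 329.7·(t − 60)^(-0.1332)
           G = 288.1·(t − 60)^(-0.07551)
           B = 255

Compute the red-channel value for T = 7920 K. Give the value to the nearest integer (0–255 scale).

t = 7920/100 = 79.2; the t > 66 branch applies.
R = 329.7·(79.2 − 60)^(-0.1332) = 329.7·19.2^(-0.1332) = 329.7·0.67463 = 222.425.
Rounded: 222.

222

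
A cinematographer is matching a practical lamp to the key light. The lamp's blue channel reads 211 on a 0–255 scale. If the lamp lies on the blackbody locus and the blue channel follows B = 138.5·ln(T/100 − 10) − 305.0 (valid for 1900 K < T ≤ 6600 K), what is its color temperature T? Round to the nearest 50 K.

ln(t − 10) = (211 + 305.0) / 138.5 = 3.7256.
t − 10 = e^3.7256 = 41.497, so t = 51.497.
T = 100·t = 5150 K → 5150 K to the nearest 50 K.

5150 K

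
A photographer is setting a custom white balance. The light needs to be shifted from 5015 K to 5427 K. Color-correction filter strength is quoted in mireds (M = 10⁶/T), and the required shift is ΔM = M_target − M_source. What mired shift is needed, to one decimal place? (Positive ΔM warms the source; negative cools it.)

M_source = 10⁶/5015 = 199.402; M_target = 10⁶/5427 = 184.264.
ΔM = 184.264 − 199.402 = -15.138 → -15.1 mireds, a cooling shift.

-15.1 mireds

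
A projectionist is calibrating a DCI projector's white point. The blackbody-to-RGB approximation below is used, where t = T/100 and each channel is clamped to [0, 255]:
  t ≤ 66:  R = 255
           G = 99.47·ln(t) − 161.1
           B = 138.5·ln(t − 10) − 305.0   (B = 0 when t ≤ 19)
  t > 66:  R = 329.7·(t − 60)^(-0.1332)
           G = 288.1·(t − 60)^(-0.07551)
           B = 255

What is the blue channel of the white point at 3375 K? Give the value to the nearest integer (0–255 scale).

134

t = 3375/100 = 33.75; the t ≤ 66 branch applies.
B = 138.5·ln(33.75 − 10) − 305.0 = 138.5·ln 23.75 − 305.0 = 138.5·3.1676 − 305.0 = 133.710.
Rounded: 134.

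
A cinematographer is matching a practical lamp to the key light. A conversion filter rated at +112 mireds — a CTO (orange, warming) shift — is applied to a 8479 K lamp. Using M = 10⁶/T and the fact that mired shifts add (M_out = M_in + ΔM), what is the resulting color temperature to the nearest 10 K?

M_in = 10⁶/8479 = 117.94 mireds.
M_out = 117.94 + (+112) = 229.94 mireds.
T_out = 10⁶/229.94 = 4349.0 K → 4350 K.

4350 K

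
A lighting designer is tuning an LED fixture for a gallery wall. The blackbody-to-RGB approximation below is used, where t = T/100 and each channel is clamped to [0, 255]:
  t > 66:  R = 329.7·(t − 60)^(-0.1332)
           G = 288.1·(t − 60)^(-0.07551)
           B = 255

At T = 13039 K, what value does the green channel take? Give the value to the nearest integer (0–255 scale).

t = 13039/100 = 130.39; the t > 66 branch applies.
G = 288.1·(130.39 − 60)^(-0.07551) = 288.1·70.39^(-0.07551) = 288.1·0.72526 = 208.948.
Rounded: 209.

209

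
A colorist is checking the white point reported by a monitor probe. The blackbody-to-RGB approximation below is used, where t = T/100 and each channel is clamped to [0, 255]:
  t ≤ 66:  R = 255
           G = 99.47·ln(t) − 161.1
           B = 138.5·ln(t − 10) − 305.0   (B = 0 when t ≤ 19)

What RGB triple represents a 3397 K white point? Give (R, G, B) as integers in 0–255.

(255, 190, 135)

t = 3397/100 = 33.97; the t ≤ 66 branch applies.
R = 255 by definition for t ≤ 66.
G = 99.47·ln 33.97 − 161.1 = 99.47·3.5255 − 161.1 = 189.579.
B = 138.5·ln(33.97 − 10) − 305.0 = 138.5·ln 23.97 − 305.0 = 138.5·3.1768 − 305.0 = 134.987.
Rounded: (255, 190, 135).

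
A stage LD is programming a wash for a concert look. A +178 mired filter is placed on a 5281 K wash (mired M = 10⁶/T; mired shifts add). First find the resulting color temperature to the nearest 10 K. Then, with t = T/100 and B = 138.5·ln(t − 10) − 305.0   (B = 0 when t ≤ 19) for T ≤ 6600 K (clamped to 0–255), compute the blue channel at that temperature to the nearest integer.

M_in = 10⁶/5281 = 189.36; M_out = 189.36 + (+178) = 367.36.
T_out = 10⁶/367.36 = 2722.1 K → 2720 K; t = 27.2.
B = 138.5·ln(27.2 − 10) − 305.0 = 138.5·ln 17.2 − 305.0 = 138.5·2.8449 − 305.0 = 89.020.
Rounded: 89.

89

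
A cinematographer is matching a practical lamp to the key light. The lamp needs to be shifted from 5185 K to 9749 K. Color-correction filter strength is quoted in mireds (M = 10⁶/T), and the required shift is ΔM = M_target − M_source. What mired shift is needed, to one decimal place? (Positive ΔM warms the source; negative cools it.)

M_source = 10⁶/5185 = 192.864; M_target = 10⁶/9749 = 102.575.
ΔM = 102.575 − 192.864 = -90.289 → -90.3 mireds, a cooling shift.

-90.3 mireds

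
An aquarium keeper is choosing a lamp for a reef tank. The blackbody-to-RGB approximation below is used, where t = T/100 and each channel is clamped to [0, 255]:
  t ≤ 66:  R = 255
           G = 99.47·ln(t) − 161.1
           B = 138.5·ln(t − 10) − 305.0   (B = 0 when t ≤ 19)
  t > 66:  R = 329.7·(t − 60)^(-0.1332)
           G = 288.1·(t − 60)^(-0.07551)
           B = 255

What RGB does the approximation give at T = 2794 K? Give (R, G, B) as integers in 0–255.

t = 2794/100 = 27.94; the t ≤ 66 branch applies.
R = 255 by definition for t ≤ 66.
G = 99.47·ln 27.94 − 161.1 = 99.47·3.3301 − 161.1 = 170.141.
B = 138.5·ln(27.94 − 10) − 305.0 = 138.5·ln 17.94 − 305.0 = 138.5·2.8870 − 305.0 = 94.854.
Rounded: (255, 170, 95).

(255, 170, 95)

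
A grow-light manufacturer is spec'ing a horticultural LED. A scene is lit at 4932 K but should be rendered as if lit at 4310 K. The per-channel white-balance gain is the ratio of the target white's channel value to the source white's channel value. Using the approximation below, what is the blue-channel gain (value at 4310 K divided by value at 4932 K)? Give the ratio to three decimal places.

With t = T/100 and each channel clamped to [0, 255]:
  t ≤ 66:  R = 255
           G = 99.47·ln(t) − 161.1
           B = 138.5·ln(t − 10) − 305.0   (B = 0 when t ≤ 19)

At 4932 K (t = 49.32):
  B = 138.5·ln(49.32 − 10) − 305.0 = 138.5·ln 39.32 − 305.0 = 138.5·3.6717 − 305.0 = 203.535.
At 4310 K (t = 43.1):
  B = 138.5·ln(43.1 − 10) − 305.0 = 138.5·ln 33.1 − 305.0 = 138.5·3.4995 − 305.0 = 179.685.
Gain = 179.685 / 203.535 = 0.8828 → 0.883.

0.883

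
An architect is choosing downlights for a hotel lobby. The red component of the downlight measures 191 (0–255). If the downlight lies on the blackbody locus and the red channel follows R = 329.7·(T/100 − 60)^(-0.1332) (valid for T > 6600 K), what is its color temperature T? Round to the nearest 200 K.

(t − 60)^(-0.1332) = 191/329.7 = 0.57931.
t − 60 = 0.57931^(1/-0.1332) = 0.57931^(-7.508) = 60.245, so t = 120.245.
T = 100·t = 12025 K → 12000 K to the nearest 200 K.

12000 K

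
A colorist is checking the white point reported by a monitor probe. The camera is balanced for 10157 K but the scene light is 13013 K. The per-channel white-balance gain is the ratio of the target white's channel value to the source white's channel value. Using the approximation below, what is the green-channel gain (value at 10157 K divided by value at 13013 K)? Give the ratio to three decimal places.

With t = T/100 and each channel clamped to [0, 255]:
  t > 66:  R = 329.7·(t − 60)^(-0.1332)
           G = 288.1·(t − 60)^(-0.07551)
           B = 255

At 13013 K (t = 130.13):
  G = 288.1·(130.13 − 60)^(-0.07551) = 288.1·70.13^(-0.07551) = 288.1·0.72546 = 209.006.
At 10157 K (t = 101.57):
  G = 288.1·(101.57 − 60)^(-0.07551) = 288.1·41.57^(-0.07551) = 288.1·0.75469 = 217.425.
Gain = 217.425 / 209.006 = 1.0403 → 1.040.

1.040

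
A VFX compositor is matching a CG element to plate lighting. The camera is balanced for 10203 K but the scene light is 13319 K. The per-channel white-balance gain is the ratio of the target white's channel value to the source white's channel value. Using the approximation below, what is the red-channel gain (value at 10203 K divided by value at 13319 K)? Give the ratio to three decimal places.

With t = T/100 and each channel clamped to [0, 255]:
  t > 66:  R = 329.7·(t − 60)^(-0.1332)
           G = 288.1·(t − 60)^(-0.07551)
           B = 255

At 13319 K (t = 133.19):
  R = 329.7·(133.19 − 60)^(-0.1332) = 329.7·73.19^(-0.1332) = 329.7·0.56449 = 186.112.
At 10203 K (t = 102.03):
  R = 329.7·(102.03 − 60)^(-0.1332) = 329.7·42.03^(-0.1332) = 329.7·0.60777 = 200.383.
Gain = 200.383 / 186.112 = 1.0767 → 1.077.

1.077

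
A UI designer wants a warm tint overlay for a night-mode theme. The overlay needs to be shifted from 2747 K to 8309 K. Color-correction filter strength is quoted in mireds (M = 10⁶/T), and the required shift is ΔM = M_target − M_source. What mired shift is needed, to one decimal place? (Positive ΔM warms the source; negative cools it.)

M_source = 10⁶/2747 = 364.033; M_target = 10⁶/8309 = 120.351.
ΔM = 120.351 − 364.033 = -243.682 → -243.7 mireds, a cooling shift.

-243.7 mireds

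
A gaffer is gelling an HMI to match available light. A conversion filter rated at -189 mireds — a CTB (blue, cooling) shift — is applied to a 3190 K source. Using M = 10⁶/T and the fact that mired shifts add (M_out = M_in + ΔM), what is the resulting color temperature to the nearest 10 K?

8030 K

M_in = 10⁶/3190 = 313.48 mireds.
M_out = 313.48 + (-189) = 124.48 mireds.
T_out = 10⁶/124.48 = 8033.4 K → 8030 K.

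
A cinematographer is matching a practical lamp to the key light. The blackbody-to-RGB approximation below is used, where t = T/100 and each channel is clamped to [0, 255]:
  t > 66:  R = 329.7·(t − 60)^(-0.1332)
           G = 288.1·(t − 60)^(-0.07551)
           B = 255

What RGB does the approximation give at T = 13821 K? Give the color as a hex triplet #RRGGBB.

t = 13821/100 = 138.21; the t > 66 branch applies.
R = 329.7·(138.21 − 60)^(-0.1332) = 329.7·78.21^(-0.1332) = 329.7·0.55952 = 184.475.
G = 288.1·(138.21 − 60)^(-0.07551) = 288.1·78.21^(-0.07551) = 288.1·0.71951 = 207.292.
B = 255 by definition for t > 66.
Rounded: (184, 207, 255).
In hex: #B8CFFF.

#B8CFFF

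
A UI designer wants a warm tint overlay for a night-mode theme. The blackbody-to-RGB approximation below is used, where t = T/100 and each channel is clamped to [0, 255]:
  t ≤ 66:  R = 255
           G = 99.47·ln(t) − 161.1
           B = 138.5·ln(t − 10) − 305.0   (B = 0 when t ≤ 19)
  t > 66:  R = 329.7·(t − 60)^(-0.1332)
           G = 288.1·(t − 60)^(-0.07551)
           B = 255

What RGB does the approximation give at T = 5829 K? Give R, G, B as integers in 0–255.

t = 5829/100 = 58.29; the t ≤ 66 branch applies.
R = 255 by definition for t ≤ 66.
G = 99.47·ln 58.29 − 161.1 = 99.47·4.0654 − 161.1 = 243.288.
B = 138.5·ln(58.29 − 10) − 305.0 = 138.5·ln 48.29 − 305.0 = 138.5·3.8772 − 305.0 = 231.996.
Rounded: (255, 243, 232).

R=255, G=243, B=232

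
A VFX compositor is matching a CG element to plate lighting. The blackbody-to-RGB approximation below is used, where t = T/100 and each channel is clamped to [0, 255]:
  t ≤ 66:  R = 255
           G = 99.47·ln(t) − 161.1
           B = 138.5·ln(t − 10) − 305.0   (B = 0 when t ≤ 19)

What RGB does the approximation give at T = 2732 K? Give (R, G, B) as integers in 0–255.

t = 2732/100 = 27.32; the t ≤ 66 branch applies.
R = 255 by definition for t ≤ 66.
G = 99.47·ln 27.32 − 161.1 = 99.47·3.3076 − 161.1 = 167.909.
B = 138.5·ln(27.32 − 10) − 305.0 = 138.5·ln 17.32 − 305.0 = 138.5·2.8519 − 305.0 = 89.983.
Rounded: (255, 168, 90).

(255, 168, 90)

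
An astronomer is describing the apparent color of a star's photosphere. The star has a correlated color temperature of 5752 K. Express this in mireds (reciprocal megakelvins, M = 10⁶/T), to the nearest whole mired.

174 mireds

M = 10⁶ / 5752 = 173.853 → 174 mireds.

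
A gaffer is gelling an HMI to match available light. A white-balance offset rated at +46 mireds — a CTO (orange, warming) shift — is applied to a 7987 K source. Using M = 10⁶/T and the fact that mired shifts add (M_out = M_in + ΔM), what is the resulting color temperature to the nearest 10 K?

5840 K

M_in = 10⁶/7987 = 125.20 mireds.
M_out = 125.20 + (+46) = 171.20 mireds.
T_out = 10⁶/171.20 = 5841.0 K → 5840 K.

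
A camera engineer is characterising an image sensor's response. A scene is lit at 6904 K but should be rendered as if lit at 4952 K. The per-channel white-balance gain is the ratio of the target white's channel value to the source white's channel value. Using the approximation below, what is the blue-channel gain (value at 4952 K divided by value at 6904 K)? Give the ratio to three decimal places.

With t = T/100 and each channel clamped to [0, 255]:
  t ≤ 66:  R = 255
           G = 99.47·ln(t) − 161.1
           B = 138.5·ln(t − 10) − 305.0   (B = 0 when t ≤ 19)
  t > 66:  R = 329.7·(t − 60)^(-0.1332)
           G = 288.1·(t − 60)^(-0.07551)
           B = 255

At 6904 K (t = 69.04):
  B = 255 by definition for t > 66.
At 4952 K (t = 49.52):
  B = 138.5·ln(49.52 − 10) − 305.0 = 138.5·ln 39.52 − 305.0 = 138.5·3.6768 − 305.0 = 204.238.
Gain = 204.238 / 255.000 = 0.8009 → 0.801.

0.801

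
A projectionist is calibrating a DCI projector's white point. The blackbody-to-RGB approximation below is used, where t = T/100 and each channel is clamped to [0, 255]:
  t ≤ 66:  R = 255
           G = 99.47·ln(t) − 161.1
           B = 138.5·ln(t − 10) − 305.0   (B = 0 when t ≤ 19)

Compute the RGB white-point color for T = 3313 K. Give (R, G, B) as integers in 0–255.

t = 3313/100 = 33.13; the t ≤ 66 branch applies.
R = 255 by definition for t ≤ 66.
G = 99.47·ln 33.13 − 161.1 = 99.47·3.5004 − 161.1 = 187.089.
B = 138.5·ln(33.13 − 10) − 305.0 = 138.5·ln 23.13 − 305.0 = 138.5·3.1411 − 305.0 = 130.047.
Rounded: (255, 187, 130).

(255, 187, 130)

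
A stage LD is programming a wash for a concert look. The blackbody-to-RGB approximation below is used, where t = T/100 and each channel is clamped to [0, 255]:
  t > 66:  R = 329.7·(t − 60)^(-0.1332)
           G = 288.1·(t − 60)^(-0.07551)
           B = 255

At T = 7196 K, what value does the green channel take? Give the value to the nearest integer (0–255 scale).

t = 7196/100 = 71.96; the t > 66 branch applies.
G = 288.1·(71.96 − 60)^(-0.07551) = 288.1·11.96^(-0.07551) = 288.1·0.82913 = 238.871.
Rounded: 239.

239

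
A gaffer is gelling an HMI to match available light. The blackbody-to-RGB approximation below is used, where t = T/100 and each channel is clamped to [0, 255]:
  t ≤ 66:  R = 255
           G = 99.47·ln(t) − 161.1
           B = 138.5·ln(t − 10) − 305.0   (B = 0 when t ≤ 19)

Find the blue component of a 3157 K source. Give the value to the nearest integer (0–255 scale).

t = 3157/100 = 31.57; the t ≤ 66 branch applies.
B = 138.5·ln(31.57 − 10) − 305.0 = 138.5·ln 21.57 − 305.0 = 138.5·3.0713 − 305.0 = 120.376.
Rounded: 120.

120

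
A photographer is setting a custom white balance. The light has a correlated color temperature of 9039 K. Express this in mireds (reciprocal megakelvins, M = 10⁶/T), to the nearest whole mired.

111 mireds

M = 10⁶ / 9039 = 110.632 → 111 mireds.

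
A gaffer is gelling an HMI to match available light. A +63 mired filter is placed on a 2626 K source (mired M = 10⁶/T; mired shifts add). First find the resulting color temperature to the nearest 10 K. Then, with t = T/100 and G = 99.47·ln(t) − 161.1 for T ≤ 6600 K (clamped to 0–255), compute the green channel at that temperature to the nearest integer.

149

M_in = 10⁶/2626 = 380.81; M_out = 380.81 + (+63) = 443.81.
T_out = 10⁶/443.81 = 2253.2 K → 2250 K; t = 22.5.
G = 99.47·ln 22.5 − 161.1 = 99.47·3.1135 − 161.1 = 148.601.
Rounded: 149.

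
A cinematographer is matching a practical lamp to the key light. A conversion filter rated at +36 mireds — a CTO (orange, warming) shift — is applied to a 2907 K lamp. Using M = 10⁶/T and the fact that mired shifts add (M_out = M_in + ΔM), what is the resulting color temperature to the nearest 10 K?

2630 K

M_in = 10⁶/2907 = 344.00 mireds.
M_out = 344.00 + (+36) = 380.00 mireds.
T_out = 10⁶/380.00 = 2631.6 K → 2630 K.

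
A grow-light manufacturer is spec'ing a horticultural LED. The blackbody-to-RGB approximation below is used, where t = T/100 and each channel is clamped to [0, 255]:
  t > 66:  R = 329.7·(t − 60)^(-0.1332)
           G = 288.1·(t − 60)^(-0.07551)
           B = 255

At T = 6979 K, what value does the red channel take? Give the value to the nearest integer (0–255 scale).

243

t = 6979/100 = 69.79; the t > 66 branch applies.
R = 329.7·(69.79 − 60)^(-0.1332) = 329.7·9.79^(-0.1332) = 329.7·0.73795 = 243.303.
Rounded: 243.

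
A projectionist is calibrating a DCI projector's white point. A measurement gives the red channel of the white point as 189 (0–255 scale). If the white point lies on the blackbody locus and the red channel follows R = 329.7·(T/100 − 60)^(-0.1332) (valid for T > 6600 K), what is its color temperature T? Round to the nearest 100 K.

(t − 60)^(-0.1332) = 189/329.7 = 0.57325.
t − 60 = 0.57325^(1/-0.1332) = 0.57325^(-7.508) = 65.199, so t = 125.199.
T = 100·t = 12520 K → 12500 K to the nearest 100 K.

12500 K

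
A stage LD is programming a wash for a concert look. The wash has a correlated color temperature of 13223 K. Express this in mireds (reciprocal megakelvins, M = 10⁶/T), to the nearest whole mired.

M = 10⁶ / 13223 = 75.626 → 76 mireds.

76 mireds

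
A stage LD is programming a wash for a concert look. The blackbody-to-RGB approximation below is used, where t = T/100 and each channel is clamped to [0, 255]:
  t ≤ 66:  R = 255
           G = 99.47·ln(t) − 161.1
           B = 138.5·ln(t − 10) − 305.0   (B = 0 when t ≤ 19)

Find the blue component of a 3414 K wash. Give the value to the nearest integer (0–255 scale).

136

t = 3414/100 = 34.14; the t ≤ 66 branch applies.
B = 138.5·ln(34.14 − 10) − 305.0 = 138.5·ln 24.14 − 305.0 = 138.5·3.1839 − 305.0 = 135.966.
Rounded: 136.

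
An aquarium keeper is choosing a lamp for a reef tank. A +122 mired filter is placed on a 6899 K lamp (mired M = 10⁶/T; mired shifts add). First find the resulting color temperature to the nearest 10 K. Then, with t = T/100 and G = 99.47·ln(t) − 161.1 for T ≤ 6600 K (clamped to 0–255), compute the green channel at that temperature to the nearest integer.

M_in = 10⁶/6899 = 144.95; M_out = 144.95 + (+122) = 266.95.
T_out = 10⁶/266.95 = 3746.0 K → 3750 K; t = 37.5.
G = 99.47·ln 37.5 − 161.1 = 99.47·3.6243 − 161.1 = 199.413.
Rounded: 199.

199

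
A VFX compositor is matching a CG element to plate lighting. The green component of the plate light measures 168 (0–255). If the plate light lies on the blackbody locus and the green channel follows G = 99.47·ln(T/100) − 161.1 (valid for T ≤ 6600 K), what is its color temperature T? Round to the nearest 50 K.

ln t = (168 + 161.1) / 99.47 = 3.3085.
t = e^3.3085 = 27.345.
T = 100·t = 2735 K → 2750 K to the nearest 50 K.

2750 K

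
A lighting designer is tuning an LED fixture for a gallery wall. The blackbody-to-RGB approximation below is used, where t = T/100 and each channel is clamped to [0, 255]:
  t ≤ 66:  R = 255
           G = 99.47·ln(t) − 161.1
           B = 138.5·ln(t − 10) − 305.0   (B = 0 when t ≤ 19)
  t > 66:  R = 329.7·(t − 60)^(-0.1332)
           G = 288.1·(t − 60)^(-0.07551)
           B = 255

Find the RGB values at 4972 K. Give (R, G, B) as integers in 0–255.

t = 4972/100 = 49.72; the t ≤ 66 branch applies.
R = 255 by definition for t ≤ 66.
G = 99.47·ln 49.72 − 161.1 = 99.47·3.9064 − 161.1 = 227.470.
B = 138.5·ln(49.72 − 10) − 305.0 = 138.5·ln 39.72 − 305.0 = 138.5·3.6819 − 305.0 = 204.937.
Rounded: (255, 227, 205).

(255, 227, 205)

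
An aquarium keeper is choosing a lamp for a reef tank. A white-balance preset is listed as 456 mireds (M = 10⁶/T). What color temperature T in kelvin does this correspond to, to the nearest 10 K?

2190 K

T = 10⁶ / 456 = 2192.98 K → 2190 K.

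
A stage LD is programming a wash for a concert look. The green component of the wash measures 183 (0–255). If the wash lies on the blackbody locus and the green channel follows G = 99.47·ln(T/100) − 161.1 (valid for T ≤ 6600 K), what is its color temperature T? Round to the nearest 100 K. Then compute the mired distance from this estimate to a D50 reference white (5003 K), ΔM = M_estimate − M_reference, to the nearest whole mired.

ln t = (183 + 161.1) / 99.47 = 3.4593.
t = e^3.4593 = 31.796.
T = 100·t = 3180 K → 3200 K to the nearest 100 K.
M_estimate = 10⁶/3200 = 312.50; M_reference = 10⁶/5003 = 199.88.
ΔM = 312.50 − 199.88 = 112.62 → +113 mireds.

+113 mireds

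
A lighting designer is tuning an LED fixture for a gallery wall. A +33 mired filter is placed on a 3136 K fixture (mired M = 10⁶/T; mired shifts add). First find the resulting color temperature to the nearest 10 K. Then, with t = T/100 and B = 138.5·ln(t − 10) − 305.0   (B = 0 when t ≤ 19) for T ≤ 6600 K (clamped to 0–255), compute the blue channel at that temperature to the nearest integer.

M_in = 10⁶/3136 = 318.88; M_out = 318.88 + (+33) = 351.88.
T_out = 10⁶/351.88 = 2841.9 K → 2840 K; t = 28.4.
B = 138.5·ln(28.4 − 10) − 305.0 = 138.5·ln 18.4 − 305.0 = 138.5·2.9124 − 305.0 = 98.361.
Rounded: 98.

98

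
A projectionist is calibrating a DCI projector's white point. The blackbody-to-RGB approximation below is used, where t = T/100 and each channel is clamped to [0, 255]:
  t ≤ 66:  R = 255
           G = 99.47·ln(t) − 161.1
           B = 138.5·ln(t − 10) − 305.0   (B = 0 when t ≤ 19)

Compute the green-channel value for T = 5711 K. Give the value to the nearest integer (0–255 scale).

241

t = 5711/100 = 57.11; the t ≤ 66 branch applies.
G = 99.47·ln 57.11 − 161.1 = 99.47·4.0450 − 161.1 = 241.254.
Rounded: 241.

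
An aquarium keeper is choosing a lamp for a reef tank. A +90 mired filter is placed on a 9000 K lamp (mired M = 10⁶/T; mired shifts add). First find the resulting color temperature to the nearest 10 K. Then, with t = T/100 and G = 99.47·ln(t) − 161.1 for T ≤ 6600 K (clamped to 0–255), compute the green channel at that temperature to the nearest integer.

M_in = 10⁶/9000 = 111.11; M_out = 111.11 + (+90) = 201.11.
T_out = 10⁶/201.11 = 4972.4 K → 4970 K; t = 49.7.
G = 99.47·ln 49.7 − 161.1 = 99.47·3.9060 − 161.1 = 227.430.
Rounded: 227.

227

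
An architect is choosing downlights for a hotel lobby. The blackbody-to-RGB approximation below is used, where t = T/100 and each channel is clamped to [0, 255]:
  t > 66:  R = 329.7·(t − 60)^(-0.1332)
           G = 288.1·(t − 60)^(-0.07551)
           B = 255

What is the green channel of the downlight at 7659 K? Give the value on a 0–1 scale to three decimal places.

0.914

t = 7659/100 = 76.59; the t > 66 branch applies.
G = 288.1·(76.59 − 60)^(-0.07551) = 288.1·16.59^(-0.07551) = 288.1·0.80889 = 233.041.
On a 0–1 scale: 233.041/255 = 0.9139 → 0.914.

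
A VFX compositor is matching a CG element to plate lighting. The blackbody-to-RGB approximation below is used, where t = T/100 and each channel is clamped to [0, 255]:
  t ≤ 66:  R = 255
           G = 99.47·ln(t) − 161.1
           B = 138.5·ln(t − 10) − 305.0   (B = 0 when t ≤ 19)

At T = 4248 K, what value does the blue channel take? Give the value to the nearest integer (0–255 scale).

177

t = 4248/100 = 42.48; the t ≤ 66 branch applies.
B = 138.5·ln(42.48 − 10) − 305.0 = 138.5·ln 32.48 − 305.0 = 138.5·3.4806 − 305.0 = 177.066.
Rounded: 177.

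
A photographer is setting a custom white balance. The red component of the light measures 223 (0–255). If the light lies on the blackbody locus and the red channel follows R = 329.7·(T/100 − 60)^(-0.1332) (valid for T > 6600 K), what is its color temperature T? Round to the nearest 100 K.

7900 K

(t − 60)^(-0.1332) = 223/329.7 = 0.67637.
t − 60 = 0.67637^(1/-0.1332) = 0.67637^(-7.508) = 18.831, so t = 78.831.
T = 100·t = 7883 K → 7900 K to the nearest 100 K.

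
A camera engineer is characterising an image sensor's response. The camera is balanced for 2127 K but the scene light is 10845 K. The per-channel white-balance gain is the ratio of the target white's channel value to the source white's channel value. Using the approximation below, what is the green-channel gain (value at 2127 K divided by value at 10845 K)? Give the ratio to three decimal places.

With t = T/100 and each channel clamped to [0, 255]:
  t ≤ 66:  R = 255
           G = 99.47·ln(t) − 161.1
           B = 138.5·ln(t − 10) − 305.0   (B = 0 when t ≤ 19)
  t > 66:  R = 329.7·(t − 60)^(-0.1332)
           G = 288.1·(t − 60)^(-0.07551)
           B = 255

0.665

At 10845 K (t = 108.45):
  G = 288.1·(108.45 − 60)^(-0.07551) = 288.1·48.45^(-0.07551) = 288.1·0.74601 = 214.925.
At 2127 K (t = 21.27):
  G = 99.47·ln 21.27 − 161.1 = 99.47·3.0573 − 161.1 = 143.009.
Gain = 143.009 / 214.925 = 0.6654 → 0.665.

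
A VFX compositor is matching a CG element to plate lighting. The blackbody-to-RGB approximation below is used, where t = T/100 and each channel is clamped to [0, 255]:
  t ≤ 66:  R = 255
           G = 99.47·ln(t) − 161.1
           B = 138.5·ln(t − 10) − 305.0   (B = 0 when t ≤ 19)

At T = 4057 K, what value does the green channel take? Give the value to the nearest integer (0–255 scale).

207

t = 4057/100 = 40.57; the t ≤ 66 branch applies.
G = 99.47·ln 40.57 − 161.1 = 99.47·3.7030 − 161.1 = 207.240.
Rounded: 207.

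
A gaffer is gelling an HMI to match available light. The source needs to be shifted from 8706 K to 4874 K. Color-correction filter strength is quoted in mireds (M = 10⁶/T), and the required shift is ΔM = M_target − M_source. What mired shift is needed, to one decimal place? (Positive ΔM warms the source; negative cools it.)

M_source = 10⁶/8706 = 114.863; M_target = 10⁶/4874 = 205.170.
ΔM = 205.170 − 114.863 = 90.307 → +90.3 mireds, a warming shift.

+90.3 mireds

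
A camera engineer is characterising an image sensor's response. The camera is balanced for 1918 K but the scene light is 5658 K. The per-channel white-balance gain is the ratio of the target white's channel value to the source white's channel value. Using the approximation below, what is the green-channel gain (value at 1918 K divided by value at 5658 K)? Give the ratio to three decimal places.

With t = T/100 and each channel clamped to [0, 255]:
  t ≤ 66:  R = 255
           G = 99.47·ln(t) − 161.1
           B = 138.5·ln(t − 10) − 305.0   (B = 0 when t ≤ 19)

0.552

At 5658 K (t = 56.58):
  G = 99.47·ln 56.58 − 161.1 = 99.47·4.0357 − 161.1 = 240.327.
At 1918 K (t = 19.18):
  G = 99.47·ln 19.18 − 161.1 = 99.47·2.9539 − 161.1 = 132.721.
Gain = 132.721 / 240.327 = 0.5523 → 0.552.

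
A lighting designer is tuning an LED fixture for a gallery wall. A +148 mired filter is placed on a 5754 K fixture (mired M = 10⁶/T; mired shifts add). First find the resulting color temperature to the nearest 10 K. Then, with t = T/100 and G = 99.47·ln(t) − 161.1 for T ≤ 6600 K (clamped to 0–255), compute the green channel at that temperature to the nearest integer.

181

M_in = 10⁶/5754 = 173.79; M_out = 173.79 + (+148) = 321.79.
T_out = 10⁶/321.79 = 3107.6 K → 3110 K; t = 31.1.
G = 99.47·ln 31.1 − 161.1 = 99.47·3.4372 − 161.1 = 180.799.
Rounded: 181.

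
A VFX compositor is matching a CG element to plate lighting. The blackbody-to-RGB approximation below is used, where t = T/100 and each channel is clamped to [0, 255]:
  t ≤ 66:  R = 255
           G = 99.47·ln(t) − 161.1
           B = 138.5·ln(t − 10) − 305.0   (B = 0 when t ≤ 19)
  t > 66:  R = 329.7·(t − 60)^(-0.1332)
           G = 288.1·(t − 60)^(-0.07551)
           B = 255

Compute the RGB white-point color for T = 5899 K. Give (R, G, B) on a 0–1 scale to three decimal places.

(1.000, 0.959, 0.918)

t = 5899/100 = 58.99; the t ≤ 66 branch applies.
R = 255 by definition for t ≤ 66.
G = 99.47·ln 58.99 − 161.1 = 99.47·4.0774 − 161.1 = 244.476.
B = 138.5·ln(58.99 − 10) − 305.0 = 138.5·ln 48.99 − 305.0 = 138.5·3.8916 − 305.0 = 233.989.
Dividing each by 255: (1.0000, 0.9587, 0.9176) → (1.000, 0.959, 0.918).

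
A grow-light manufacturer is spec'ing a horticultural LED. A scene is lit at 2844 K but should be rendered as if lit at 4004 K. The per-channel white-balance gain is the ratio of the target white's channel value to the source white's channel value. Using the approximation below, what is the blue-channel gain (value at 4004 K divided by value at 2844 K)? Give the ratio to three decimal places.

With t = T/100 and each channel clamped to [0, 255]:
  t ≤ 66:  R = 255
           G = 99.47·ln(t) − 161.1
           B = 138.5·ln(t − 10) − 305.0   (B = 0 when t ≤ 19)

1.685

At 2844 K (t = 28.44):
  B = 138.5·ln(28.44 − 10) − 305.0 = 138.5·ln 18.44 − 305.0 = 138.5·2.9145 − 305.0 = 98.661.
At 4004 K (t = 40.04):
  B = 138.5·ln(40.04 − 10) − 305.0 = 138.5·ln 30.04 − 305.0 = 138.5·3.4025 − 305.0 = 166.250.
Gain = 166.250 / 98.661 = 1.6851 → 1.685.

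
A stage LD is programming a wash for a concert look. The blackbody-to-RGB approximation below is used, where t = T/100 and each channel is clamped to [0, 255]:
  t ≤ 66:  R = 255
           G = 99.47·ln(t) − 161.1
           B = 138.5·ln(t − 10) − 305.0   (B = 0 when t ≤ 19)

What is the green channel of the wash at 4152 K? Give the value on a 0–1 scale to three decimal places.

0.822

t = 4152/100 = 41.52; the t ≤ 66 branch applies.
G = 99.47·ln 41.52 − 161.1 = 99.47·3.7262 − 161.1 = 209.543.
On a 0–1 scale: 209.543/255 = 0.8217 → 0.822.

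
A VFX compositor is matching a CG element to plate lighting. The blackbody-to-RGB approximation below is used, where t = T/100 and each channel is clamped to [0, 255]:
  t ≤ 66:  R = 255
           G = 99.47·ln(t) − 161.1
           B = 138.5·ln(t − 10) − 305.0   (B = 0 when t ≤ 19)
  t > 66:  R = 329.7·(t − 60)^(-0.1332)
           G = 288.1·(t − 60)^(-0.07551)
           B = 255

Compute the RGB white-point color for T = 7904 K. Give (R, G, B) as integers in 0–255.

t = 7904/100 = 79.04; the t > 66 branch applies.
R = 329.7·(79.04 − 60)^(-0.1332) = 329.7·19.04^(-0.1332) = 329.7·0.67538 = 222.673.
G = 288.1·(79.04 − 60)^(-0.07551) = 288.1·19.04^(-0.07551) = 288.1·0.80052 = 230.630.
B = 255 by definition for t > 66.
Rounded: (223, 231, 255).

(223, 231, 255)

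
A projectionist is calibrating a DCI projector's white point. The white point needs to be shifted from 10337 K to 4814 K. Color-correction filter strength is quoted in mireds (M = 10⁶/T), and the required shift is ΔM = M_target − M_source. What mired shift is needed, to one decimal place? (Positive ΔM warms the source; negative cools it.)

M_source = 10⁶/10337 = 96.740; M_target = 10⁶/4814 = 207.727.
ΔM = 207.727 − 96.740 = 110.988 → +111.0 mireds, a warming shift.

+111.0 mireds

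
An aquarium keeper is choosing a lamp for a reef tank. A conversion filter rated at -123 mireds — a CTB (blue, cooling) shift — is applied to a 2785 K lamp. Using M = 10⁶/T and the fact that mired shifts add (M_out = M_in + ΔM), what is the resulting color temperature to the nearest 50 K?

4250 K

M_in = 10⁶/2785 = 359.07 mireds.
M_out = 359.07 + (-123) = 236.07 mireds.
T_out = 10⁶/236.07 = 4236.1 K → 4250 K.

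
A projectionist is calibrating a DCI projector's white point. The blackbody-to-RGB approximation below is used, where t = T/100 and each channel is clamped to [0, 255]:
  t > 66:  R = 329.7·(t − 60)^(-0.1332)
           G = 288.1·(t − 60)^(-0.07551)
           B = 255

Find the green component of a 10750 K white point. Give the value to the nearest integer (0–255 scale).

t = 10750/100 = 107.5; the t > 66 branch applies.
G = 288.1·(107.5 − 60)^(-0.07551) = 288.1·47.5^(-0.07551) = 288.1·0.74712 = 215.247.
Rounded: 215.

215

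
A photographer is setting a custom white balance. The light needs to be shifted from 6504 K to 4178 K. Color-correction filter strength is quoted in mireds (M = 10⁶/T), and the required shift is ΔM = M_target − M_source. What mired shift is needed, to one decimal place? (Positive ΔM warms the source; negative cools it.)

M_source = 10⁶/6504 = 153.752; M_target = 10⁶/4178 = 239.349.
ΔM = 239.349 − 153.752 = 85.597 → +85.6 mireds, a warming shift.

+85.6 mireds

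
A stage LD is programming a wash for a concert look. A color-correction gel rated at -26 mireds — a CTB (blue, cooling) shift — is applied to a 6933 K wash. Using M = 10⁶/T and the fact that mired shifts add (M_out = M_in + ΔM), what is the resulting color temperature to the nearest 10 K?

M_in = 10⁶/6933 = 144.24 mireds.
M_out = 144.24 + (-26) = 118.24 mireds.
T_out = 10⁶/118.24 = 8457.5 K → 8460 K.

8460 K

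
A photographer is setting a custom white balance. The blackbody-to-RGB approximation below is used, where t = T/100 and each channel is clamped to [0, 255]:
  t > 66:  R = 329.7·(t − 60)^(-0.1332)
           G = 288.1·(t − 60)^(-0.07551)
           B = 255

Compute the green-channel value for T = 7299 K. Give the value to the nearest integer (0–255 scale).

t = 7299/100 = 72.99; the t > 66 branch applies.
G = 288.1·(72.99 − 60)^(-0.07551) = 288.1·12.99^(-0.07551) = 288.1·0.82397 = 237.386.
Rounded: 237.

237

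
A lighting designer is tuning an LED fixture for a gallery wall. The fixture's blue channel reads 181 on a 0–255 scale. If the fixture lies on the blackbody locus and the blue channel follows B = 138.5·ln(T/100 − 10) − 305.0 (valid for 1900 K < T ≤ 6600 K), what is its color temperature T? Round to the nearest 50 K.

4350 K

ln(t − 10) = (181 + 305.0) / 138.5 = 3.5090.
t − 10 = e^3.5090 = 33.416, so t = 43.416.
T = 100·t = 4342 K → 4350 K to the nearest 50 K.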